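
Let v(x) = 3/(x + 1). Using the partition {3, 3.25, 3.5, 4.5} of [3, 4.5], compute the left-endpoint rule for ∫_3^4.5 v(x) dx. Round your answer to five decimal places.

Subinterval widths: 0.25, 0.25, 1.
Left endpoints: 3, 3.25, 3.5.
v(3) = 0.75, v(3.25) = 12/17, v(3.5) = 2/3.
Sum = Σ Δx_i · v(x_i).
Sum ≈ 1.03064.

1.03064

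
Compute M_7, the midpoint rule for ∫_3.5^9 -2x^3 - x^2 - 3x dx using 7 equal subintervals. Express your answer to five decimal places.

Δx = (9 − 3.5)/7 = 11/14.
Midpoints: 109/28, 131/28, 153/28, 6.25, 197/28, 219/28, 241/28.
f(109/28) = -1589547/10976, f(131/28) = -2642401/10976, f(153/28) = -4089231/10976, f(6.25) = -546.09375, f(197/28) = -8420371/10976, f(219/28) = -11432457/10976, f(241/28) = -15094071/10976.
Sum = Δx · [f(109/28) + f(131/28) + f(153/28) + ...].
Sum ≈ -3526.40848.

-3526.40848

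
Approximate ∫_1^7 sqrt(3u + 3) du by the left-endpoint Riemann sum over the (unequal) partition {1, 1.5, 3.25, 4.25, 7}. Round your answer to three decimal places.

20.502

Subinterval widths: 0.5, 1.75, 1, 2.75.
Left endpoints: 1, 1.5, 3.25, 4.25.
f(1) ≈ 2.449, f(1.5) ≈ 2.739, f(3.25) ≈ 3.571, f(4.25) ≈ 3.969.
Sum = Σ Δu_i · f(u_i).
Sum ≈ 20.502.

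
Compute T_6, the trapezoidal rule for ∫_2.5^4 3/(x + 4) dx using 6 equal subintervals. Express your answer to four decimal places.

0.6230

Δx = (4 − 2.5)/6 = 0.25.
f(2.5) = 6/13, f(2.75) = 4/9, f(3) = 3/7, f(3.25) = 12/29, f(3.5) = 0.4, f(3.75) = 12/31, f(4) = 0.375.
T_6 = (Δx/2)·[f(x_0) + 2f(x_1) + ... + 2f(x_{5}) + f(x_6)].
Sum ≈ 0.6230.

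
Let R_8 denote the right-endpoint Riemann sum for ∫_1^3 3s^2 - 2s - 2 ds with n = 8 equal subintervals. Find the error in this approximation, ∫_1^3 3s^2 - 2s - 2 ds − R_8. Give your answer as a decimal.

Exact integral: ∫_1^3 f(s) ds = 14.
R_8 = 16.5625.
Error = 14 − 16.5625 = -2.5625.

-2.5625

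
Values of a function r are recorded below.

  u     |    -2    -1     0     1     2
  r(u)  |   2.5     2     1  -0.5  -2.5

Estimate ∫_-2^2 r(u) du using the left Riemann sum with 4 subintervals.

5

Δu = 1.
Sum = 1·[2.5 + 2 + 1 + (-0.5)] = 5.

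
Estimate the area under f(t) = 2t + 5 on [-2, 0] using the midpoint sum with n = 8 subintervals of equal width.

6

Δt = (0 − (-2))/8 = 0.25.
Midpoints: -1.875, -1.625, -1.375, -1.125, -0.875, -0.625, -0.375, -0.125.
f(-1.875) = 1.25, f(-1.625) = 1.75, f(-1.375) = 2.25, f(-1.125) = 2.75, f(-0.875) = 3.25, f(-0.625) = 3.75, f(-0.375) = 4.25, f(-0.125) = 4.75.
Sum = Δt · [f(-1.875) + f(-1.625) + f(-1.375) + ...].
Sum = 6.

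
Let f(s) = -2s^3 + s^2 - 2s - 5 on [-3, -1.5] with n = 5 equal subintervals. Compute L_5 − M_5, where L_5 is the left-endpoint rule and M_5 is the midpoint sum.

L_5 = 53.97.
M_5 = 44.930625.
L_5 − M_5 = 9.039375.

9.039375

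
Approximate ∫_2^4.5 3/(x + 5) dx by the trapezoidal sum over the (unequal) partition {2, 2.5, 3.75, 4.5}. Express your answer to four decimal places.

0.9184

Subinterval widths: 0.5, 1.25, 0.75.
f(2) = 3/7, f(2.5) = 0.4, f(3.75) = 12/35, f(4.5) = 6/19.
On each subinterval the trapezoid contributes (Δx_i/2)·[f(x_{i-1}) + f(x_i)].
Sum ≈ 0.9184.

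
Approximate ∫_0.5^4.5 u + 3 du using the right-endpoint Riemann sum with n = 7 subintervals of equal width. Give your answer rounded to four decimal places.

23.1429

Δu = (4.5 − 0.5)/7 = 4/7.
Right endpoints: 15/14, 23/14, 31/14, 39/14, 47/14, 55/14, 4.5.
f(15/14) = 57/14, f(23/14) = 65/14, f(31/14) = 73/14, f(39/14) = 81/14, f(47/14) = 89/14, f(55/14) = 97/14, f(4.5) = 7.5.
Sum = Δu · [f(15/14) + f(23/14) + f(31/14) + ...].
Sum ≈ 23.1429.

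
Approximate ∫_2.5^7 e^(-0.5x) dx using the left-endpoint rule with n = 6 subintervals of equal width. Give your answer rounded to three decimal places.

Δx = (7 − 2.5)/6 = 0.75.
Left endpoints: 2.5, 3.25, 4, 4.75, 5.5, 6.25.
f(2.5) ≈ 0.287, f(3.25) ≈ 0.197, f(4) ≈ 0.135, f(4.75) ≈ 0.093, f(5.5) ≈ 0.064, f(6.25) ≈ 0.044.
Sum = Δx · [f(2.5) + f(3.25) + f(4) + ...].
Sum ≈ 0.615.

0.615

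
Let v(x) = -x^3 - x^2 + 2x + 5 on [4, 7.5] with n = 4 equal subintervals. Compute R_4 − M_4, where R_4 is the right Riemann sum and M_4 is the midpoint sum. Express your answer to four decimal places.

-183.3433

R_4 ≈ -967.825195.
M_4 ≈ -784.481934.
R_4 − M_4 ≈ -183.3433.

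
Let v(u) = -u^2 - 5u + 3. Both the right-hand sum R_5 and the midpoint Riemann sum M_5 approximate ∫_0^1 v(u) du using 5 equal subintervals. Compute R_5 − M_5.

R_5 = -0.44.
M_5 = 0.17.
R_5 − M_5 = -0.61.

-0.61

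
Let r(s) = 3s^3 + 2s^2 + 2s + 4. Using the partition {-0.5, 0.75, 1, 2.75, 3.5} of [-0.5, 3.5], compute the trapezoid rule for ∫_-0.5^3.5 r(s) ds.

189.1875

Subinterval widths: 1.25, 0.25, 1.75, 0.75.
r(-0.5) = 3.125, r(0.75) = 7.890625, r(1) = 11, r(2.75) = 87.015625, r(3.5) = 164.125.
On each subinterval the trapezoid contributes (Δs_i/2)·[r(s_{i-1}) + r(s_i)].
Sum = 189.1875.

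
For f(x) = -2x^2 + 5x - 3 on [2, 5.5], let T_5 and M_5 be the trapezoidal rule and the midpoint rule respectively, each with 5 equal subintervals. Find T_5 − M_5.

T_5 = -51.03.
M_5 = -50.1725.
T_5 − M_5 = -0.8575.

-0.8575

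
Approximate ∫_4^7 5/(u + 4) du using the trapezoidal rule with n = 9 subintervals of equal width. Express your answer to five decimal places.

1.59261

Δu = (7 − 4)/9 = 1/3.
f(4) = 0.625, f(13/3) = 0.6, f(14/3) = 15/26, f(5) = 5/9, f(16/3) = 15/28, f(17/3) = 15/29, f(6) = 0.5, f(19/3) = 15/31, f(20/3) = 0.46875, f(7) = 5/11.
T_9 = (Δu/2)·[f(u_0) + 2f(u_1) + ... + 2f(u_{8}) + f(u_9)].
Sum ≈ 1.59261.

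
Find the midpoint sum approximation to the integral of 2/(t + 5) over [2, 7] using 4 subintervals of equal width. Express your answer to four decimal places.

1.0763

Δt = (7 − 2)/4 = 1.25.
Midpoints: 2.625, 3.875, 5.125, 6.375.
f(2.625) = 16/61, f(3.875) = 16/71, f(5.125) = 16/81, f(6.375) = 16/91.
Sum = Δt · [f(2.625) + f(3.875) + f(5.125) + f(6.375)].
Sum ≈ 1.0763.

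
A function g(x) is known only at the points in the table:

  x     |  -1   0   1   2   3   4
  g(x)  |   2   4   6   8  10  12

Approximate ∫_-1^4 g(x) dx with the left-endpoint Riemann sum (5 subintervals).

30

Δx = 1.
Sum = 1·[2 + 4 + 6 + 8 + 10] = 30.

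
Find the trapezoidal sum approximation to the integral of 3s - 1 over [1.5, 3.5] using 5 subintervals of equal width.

13

Δs = (3.5 − 1.5)/5 = 0.4.
f(1.5) = 3.5, f(1.9) = 4.7, f(2.3) = 5.9, f(2.7) = 7.1, f(3.1) = 8.3, f(3.5) = 9.5.
T_5 = (Δs/2)·[f(s_0) + 2f(s_1) + ... + 2f(s_{4}) + f(s_5)].
Sum = 13.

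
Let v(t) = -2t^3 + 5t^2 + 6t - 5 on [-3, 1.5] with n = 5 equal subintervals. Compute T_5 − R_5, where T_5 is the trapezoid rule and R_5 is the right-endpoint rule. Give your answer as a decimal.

T_5 = 51.615.
R_5 = 21.24.
T_5 − R_5 = 30.375.

30.375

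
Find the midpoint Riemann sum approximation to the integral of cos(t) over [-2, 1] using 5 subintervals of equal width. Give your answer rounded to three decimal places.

Δt = (1 − (-2))/5 = 0.6.
Midpoints: -1.7, -1.1, -0.5, 0.1, 0.7.
f(-1.7) ≈ -0.129, f(-1.1) ≈ 0.454, f(-0.5) ≈ 0.878, f(0.1) ≈ 0.995, f(0.7) ≈ 0.765.
Sum = Δt · [f(-1.7) + f(-1.1) + f(-0.5) + f(0.1) + f(0.7)].
Sum ≈ 1.777.

1.777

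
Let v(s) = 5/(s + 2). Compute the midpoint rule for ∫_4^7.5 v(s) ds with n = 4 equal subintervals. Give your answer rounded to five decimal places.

Δs = (7.5 − 4)/4 = 0.875.
Midpoints: 4.4375, 5.3125, 6.1875, 7.0625.
v(4.4375) = 80/103, v(5.3125) = 80/117, v(6.1875) = 80/131, v(7.0625) = 16/29.
Sum = Δs · [v(4.4375) + v(5.3125) + v(6.1875) + v(7.0625)].
Sum ≈ 2.29501.

2.29501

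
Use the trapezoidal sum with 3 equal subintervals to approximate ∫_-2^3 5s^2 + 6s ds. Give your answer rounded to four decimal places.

Δs = (3 − (-2))/3 = 5/3.
f(-2) = 8, f(-1/3) = -13/9, f(4/3) = 152/9, f(3) = 63.
T_3 = (Δs/2)·[f(s_0) + 2f(s_1) + 2f(s_2) + f(s_3)].
Sum ≈ 84.9074.

84.9074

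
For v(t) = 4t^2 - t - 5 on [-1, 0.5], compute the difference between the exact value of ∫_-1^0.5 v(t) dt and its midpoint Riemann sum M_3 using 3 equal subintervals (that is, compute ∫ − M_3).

0.125

Exact integral: ∫_-1^0.5 v(t) dt = -5.625.
M_3 = -5.75.
Error = -5.625 − (-5.75) = 0.125.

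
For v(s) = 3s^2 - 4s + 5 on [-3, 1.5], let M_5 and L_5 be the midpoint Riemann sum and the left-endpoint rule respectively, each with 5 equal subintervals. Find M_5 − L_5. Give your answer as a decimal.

-19.94625

M_5 = 65.46375.
L_5 = 85.41.
M_5 − L_5 = -19.94625.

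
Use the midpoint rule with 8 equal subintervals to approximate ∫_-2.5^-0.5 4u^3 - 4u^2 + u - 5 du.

Δu = (-0.5 − (-2.5))/8 = 0.25.
Midpoints: -2.375, -2.125, -1.875, -1.625, -1.375, -1.125, -0.875, -0.625.
f(-2.375) = -83.5234375, f(-2.125) = -63.5703125, f(-1.875) = -47.3046875, f(-1.625) = -34.3515625, f(-1.375) = -24.3359375, f(-1.125) = -16.8828125, f(-0.875) = -11.6171875, f(-0.625) = -8.1640625.
Sum = Δu · [f(-2.375) + f(-2.125) + f(-1.875) + ...].
Sum = -72.4375.

-72.4375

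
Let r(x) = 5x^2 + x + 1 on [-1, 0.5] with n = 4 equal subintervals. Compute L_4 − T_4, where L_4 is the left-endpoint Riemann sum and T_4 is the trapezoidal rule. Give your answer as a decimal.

L_4 = 3.59765625.
T_4 = 3.17578125.
L_4 − T_4 = 0.421875.

0.421875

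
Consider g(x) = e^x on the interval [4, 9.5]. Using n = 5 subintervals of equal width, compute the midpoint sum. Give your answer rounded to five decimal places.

12657.26970

Δx = (9.5 − 4)/5 = 1.1.
Midpoints: 4.55, 5.65, 6.75, 7.85, 8.95.
g(4.55) ≈ 94.63241, g(5.65) ≈ 284.29147, g(6.75) ≈ 854.05876, g(7.85) ≈ 2565.73432, g(8.95) ≈ 7707.89186.
Sum = Δx · [g(4.55) + g(5.65) + g(6.75) + g(7.85) + g(8.95)].
Sum ≈ 12657.26970.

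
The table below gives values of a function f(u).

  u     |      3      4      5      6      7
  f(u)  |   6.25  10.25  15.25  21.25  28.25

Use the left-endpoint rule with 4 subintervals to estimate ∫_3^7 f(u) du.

53

Δu = 1.
Sum = 1·[6.25 + 10.25 + 15.25 + 21.25] = 53.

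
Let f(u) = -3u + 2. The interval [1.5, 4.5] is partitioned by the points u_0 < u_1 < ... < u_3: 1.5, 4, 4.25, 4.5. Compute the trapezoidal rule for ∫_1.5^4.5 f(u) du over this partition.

Subinterval widths: 2.5, 0.25, 0.25.
f(1.5) = -2.5, f(4) = -10, f(4.25) = -10.75, f(4.5) = -11.5.
On each subinterval the trapezoid contributes (Δu_i/2)·[f(u_{i-1}) + f(u_i)].
Sum = -21.

-21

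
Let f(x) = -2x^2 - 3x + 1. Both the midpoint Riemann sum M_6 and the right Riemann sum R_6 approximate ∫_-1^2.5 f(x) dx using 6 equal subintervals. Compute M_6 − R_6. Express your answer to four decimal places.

6.7205

M_6 ≈ -15.259838.
R_6 ≈ -21.980324.
M_6 − R_6 ≈ 6.7205.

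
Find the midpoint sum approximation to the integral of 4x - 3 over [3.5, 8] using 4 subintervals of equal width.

90

Δx = (8 − 3.5)/4 = 1.125.
Midpoints: 4.0625, 5.1875, 6.3125, 7.4375.
f(4.0625) = 13.25, f(5.1875) = 17.75, f(6.3125) = 22.25, f(7.4375) = 26.75.
Sum = Δx · [f(4.0625) + f(5.1875) + f(6.3125) + f(7.4375)].
Sum = 90.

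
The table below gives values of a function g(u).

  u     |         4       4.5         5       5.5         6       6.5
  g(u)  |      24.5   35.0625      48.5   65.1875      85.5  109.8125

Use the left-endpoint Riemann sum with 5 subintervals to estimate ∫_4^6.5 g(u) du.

Δu = 0.5.
Sum = 0.5·[24.5 + 35.0625 + 48.5 + 65.1875 + 85.5] = 129.375.

129.375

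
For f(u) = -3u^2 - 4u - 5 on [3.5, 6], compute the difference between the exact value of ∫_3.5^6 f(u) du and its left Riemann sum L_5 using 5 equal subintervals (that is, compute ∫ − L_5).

Exact integral: ∫_3.5^6 f(u) du = -233.125.
L_5 = -213.125.
Error = -233.125 − (-213.125) = -20.

-20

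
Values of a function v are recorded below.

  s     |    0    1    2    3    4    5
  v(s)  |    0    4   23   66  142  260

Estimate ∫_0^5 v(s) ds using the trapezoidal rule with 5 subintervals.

Δs = 1.
T_5 = (1/2)·[0 + 2·4 + 2·23 + 2·66 + 2·142 + 260] = 365.

365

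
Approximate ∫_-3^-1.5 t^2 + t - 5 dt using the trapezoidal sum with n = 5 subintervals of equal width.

Δt = (-1.5 − (-3))/5 = 0.3.
f(-3) = 1, f(-2.7) = -0.41, f(-2.4) = -1.64, f(-2.1) = -2.69, f(-1.8) = -3.56, f(-1.5) = -4.25.
T_5 = (Δt/2)·[f(t_0) + 2f(t_1) + ... + 2f(t_{4}) + f(t_5)].
Sum = -2.9775.

-2.9775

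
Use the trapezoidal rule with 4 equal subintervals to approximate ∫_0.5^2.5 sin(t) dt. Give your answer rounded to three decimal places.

1.644

Δt = (2.5 − 0.5)/4 = 0.5.
f(0.5) ≈ 0.479, f(1) ≈ 0.841, f(1.5) ≈ 0.997, f(2) ≈ 0.909, f(2.5) ≈ 0.598.
T_4 = (Δt/2)·[f(t_0) + 2f(t_1) + 2f(t_2) + 2f(t_3) + f(t_4)].
Sum ≈ 1.644.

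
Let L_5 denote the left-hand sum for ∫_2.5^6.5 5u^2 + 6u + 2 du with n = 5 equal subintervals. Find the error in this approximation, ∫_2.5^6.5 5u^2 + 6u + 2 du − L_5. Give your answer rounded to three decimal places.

79.467

Exact integral: ∫_2.5^6.5 f(u) du ≈ 547.66667.
L_5 = 468.2.
Error ≈ 547.66667 − 468.2 ≈ 79.467.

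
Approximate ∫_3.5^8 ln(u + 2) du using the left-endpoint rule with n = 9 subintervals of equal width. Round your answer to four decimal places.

Δu = (8 − 3.5)/9 = 0.5.
Left endpoints: 3.5, 4, 4.5, 5, 5.5, 6, 6.5, 7, 7.5.
f(3.5) ≈ 1.7047, f(4) ≈ 1.7918, f(4.5) ≈ 1.8718, f(5) ≈ 1.9459, f(5.5) ≈ 2.0149, f(6) ≈ 2.0794, f(6.5) ≈ 2.1401, f(7) ≈ 2.1972, f(7.5) ≈ 2.2513.
Sum = Δu · [f(3.5) + f(4) + f(4.5) + ...].
Sum ≈ 8.9986.

8.9986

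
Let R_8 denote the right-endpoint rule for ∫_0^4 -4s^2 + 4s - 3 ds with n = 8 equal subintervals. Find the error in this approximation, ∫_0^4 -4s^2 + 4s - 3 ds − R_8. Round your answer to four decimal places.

12.6667

Exact integral: ∫_0^4 f(s) ds ≈ -65.333333.
R_8 = -78.
Error ≈ -65.333333 − (-78) ≈ 12.6667.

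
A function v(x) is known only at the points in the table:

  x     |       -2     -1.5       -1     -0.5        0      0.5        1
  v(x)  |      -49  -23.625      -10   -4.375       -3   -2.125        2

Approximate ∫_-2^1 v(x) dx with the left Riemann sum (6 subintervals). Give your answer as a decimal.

Δx = 0.5.
Sum = 0.5·[(-49) + (-23.625) + (-10) + (-4.375) + (-3) + (-2.125)] = -46.0625.

-46.0625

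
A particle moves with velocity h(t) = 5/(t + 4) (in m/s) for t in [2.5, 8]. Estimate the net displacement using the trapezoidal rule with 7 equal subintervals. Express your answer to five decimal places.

3.06982

Δt = (8 − 2.5)/7 = 11/14.
h(2.5) = 10/13, h(23/7) = 35/51, h(57/14) = 70/113, h(34/7) = 35/62, h(79/14) = 14/27, h(45/7) = 35/73, h(101/14) = 70/157, h(8) = 5/12.
T_7 = (Δt/2)·[h(t_0) + 2h(t_1) + ... + 2h(t_{6}) + h(t_7)].
Sum ≈ 3.06982.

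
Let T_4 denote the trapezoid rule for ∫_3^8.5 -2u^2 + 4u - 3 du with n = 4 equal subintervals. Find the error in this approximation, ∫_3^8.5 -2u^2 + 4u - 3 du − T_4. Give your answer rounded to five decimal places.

Exact integral: ∫_3^8.5 f(u) du ≈ -281.4166667.
T_4 = -284.8828125.
Error ≈ -281.4166667 − (-284.8828125) ≈ 3.46615.

3.46615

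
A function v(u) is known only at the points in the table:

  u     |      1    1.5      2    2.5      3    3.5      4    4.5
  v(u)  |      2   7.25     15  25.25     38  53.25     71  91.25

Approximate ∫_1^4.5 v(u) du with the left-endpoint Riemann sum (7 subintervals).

105.875

Δu = 0.5.
Sum = 0.5·[2 + 7.25 + 15 + 25.25 + 38 + 53.25 + 71] = 105.875.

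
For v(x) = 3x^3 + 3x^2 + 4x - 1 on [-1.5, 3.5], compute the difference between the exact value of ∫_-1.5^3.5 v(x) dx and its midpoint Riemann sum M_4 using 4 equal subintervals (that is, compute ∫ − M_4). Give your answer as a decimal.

Exact integral: ∫_-1.5^3.5 v(x) dx = 170.
M_4 = 162.1875.
Error = 170 − 162.1875 = 7.8125.

7.8125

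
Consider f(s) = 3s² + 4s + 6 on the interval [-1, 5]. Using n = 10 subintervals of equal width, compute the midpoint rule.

Δs = (5 − (-1))/10 = 0.6.
Midpoints: -0.7, -0.1, 0.5, 1.1, 1.7, 2.3, 2.9, 3.5, 4.1, 4.7.
f(-0.7) = 4.67, f(-0.1) = 5.63, f(0.5) = 8.75, f(1.1) = 14.03, f(1.7) = 21.47, f(2.3) = 31.07, f(2.9) = 42.83, f(3.5) = 56.75, f(4.1) = 72.83, f(4.7) = 91.07.
Sum = Δs · [f(-0.7) + f(-0.1) + f(0.5) + ...].
Sum = 209.46.

209.46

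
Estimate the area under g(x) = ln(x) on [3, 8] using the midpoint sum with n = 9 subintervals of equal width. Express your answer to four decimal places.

Δx = (8 − 3)/9 = 5/9.
Midpoints: 59/18, 23/6, 79/18, 89/18, 5.5, 109/18, 119/18, 43/6, 139/18.
g(59/18) ≈ 1.1872, g(23/6) ≈ 1.3437, g(79/18) ≈ 1.4791, g(89/18) ≈ 1.5983, g(5.5) ≈ 1.7047, g(109/18) ≈ 1.8010, g(119/18) ≈ 1.8888, g(43/6) ≈ 1.9694, g(139/18) ≈ 2.0441.
Sum = Δx · [g(59/18) + g(23/6) + g(79/18) + ...].
Sum ≈ 8.3424.

8.3424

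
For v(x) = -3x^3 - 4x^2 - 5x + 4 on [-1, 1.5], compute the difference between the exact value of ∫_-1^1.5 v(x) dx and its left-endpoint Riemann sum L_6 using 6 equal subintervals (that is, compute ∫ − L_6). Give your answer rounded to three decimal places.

-5.928

Exact integral: ∫_-1^1.5 v(x) dx ≈ -2.00521.
L_6 ≈ 3.92289.
Error ≈ -2.00521 − 3.92289 ≈ -5.928.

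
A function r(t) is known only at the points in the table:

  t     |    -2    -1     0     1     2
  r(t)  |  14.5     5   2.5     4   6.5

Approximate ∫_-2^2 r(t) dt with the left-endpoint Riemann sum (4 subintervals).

Δt = 1.
Sum = 1·[14.5 + 5 + 2.5 + 4] = 26.

26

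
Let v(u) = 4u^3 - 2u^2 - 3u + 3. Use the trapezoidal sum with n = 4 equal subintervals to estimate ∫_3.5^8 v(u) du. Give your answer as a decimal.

Δu = (8 − 3.5)/4 = 1.125.
v(3.5) = 139.5, v(4.625) = 342.0703125, v(5.75) = 680.0625, v(6.875) = 1187.6484375, v(8) = 1899.
T_4 = (Δu/2)·[v(u_0) + 2v(u_1) + 2v(u_2) + 2v(u_3) + v(u_4)].
Sum = 3632.66015625.

3632.66015625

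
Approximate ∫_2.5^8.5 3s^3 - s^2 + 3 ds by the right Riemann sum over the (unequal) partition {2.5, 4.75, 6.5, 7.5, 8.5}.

Subinterval widths: 2.25, 1.75, 1, 1.
Right endpoints: 4.75, 6.5, 7.5, 8.5.
f(4.75) = 301.953125, f(6.5) = 784.625, f(7.5) = 1212.375, f(8.5) = 1773.125.
Sum = Σ Δs_i · f(s_i).
Sum = 5037.98828125.

5037.98828125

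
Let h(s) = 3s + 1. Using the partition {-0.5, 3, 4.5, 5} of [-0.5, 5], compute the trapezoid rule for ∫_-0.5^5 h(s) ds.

42.625

Subinterval widths: 3.5, 1.5, 0.5.
h(-0.5) = -0.5, h(3) = 10, h(4.5) = 14.5, h(5) = 16.
On each subinterval the trapezoid contributes (Δs_i/2)·[h(s_{i-1}) + h(s_i)].
Sum = 42.625.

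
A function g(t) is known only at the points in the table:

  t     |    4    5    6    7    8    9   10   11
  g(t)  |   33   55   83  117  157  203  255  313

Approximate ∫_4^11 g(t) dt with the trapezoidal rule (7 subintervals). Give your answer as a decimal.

1043

Δt = 1.
T_7 = (1/2)·[33 + 2·55 + 2·83 + 2·117 + 2·157 + 2·203 + 2·255 + 313] = 1043.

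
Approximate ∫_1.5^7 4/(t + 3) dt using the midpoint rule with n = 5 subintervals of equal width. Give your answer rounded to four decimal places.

Δt = (7 − 1.5)/5 = 1.1.
Midpoints: 2.05, 3.15, 4.25, 5.35, 6.45.
f(2.05) = 80/101, f(3.15) = 80/123, f(4.25) = 16/29, f(5.35) = 80/167, f(6.45) = 80/189.
Sum = Δt · [f(2.05) + f(3.15) + f(4.25) + f(5.35) + f(6.45)].
Sum ≈ 3.1862.

3.1862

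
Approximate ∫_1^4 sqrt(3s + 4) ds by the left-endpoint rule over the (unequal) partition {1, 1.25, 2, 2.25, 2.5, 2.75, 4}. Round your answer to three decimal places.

9.582

Subinterval widths: 0.25, 0.75, 0.25, 0.25, 0.25, 1.25.
Left endpoints: 1, 1.25, 2, 2.25, 2.5, 2.75.
f(1) ≈ 2.646, f(1.25) ≈ 2.784, f(2) ≈ 3.162, f(2.25) ≈ 3.279, f(2.5) ≈ 3.391, f(2.75) ≈ 3.500.
Sum = Σ Δs_i · f(s_i).
Sum ≈ 9.582.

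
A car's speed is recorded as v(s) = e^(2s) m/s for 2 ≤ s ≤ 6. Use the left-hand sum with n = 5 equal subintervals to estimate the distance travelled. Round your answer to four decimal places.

Δs = (6 − 2)/5 = 0.8.
Left endpoints: 2, 2.8, 3.6, 4.4, 5.2.
v(2) ≈ 54.5982, v(2.8) ≈ 270.4264, v(3.6) ≈ 1339.4308, v(4.4) ≈ 6634.2440, v(5.2) ≈ 32859.6257.
Sum = Δs · [v(2) + v(2.8) + v(3.6) + v(4.4) + v(5.2)].
Sum ≈ 32926.6600.

32926.6600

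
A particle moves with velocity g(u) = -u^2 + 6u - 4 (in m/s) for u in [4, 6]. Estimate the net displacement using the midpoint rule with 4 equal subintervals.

Δu = (6 − 4)/4 = 0.5.
Midpoints: 4.25, 4.75, 5.25, 5.75.
g(4.25) = 3.4375, g(4.75) = 1.9375, g(5.25) = -0.0625, g(5.75) = -2.5625.
Sum = Δu · [g(4.25) + g(4.75) + g(5.25) + g(5.75)].
Sum = 1.375.

1.375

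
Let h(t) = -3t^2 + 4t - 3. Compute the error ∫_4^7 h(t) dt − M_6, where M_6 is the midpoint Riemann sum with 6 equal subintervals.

Exact integral: ∫_4^7 h(t) dt = -222.
M_6 = -221.8125.
Error = -222 − (-221.8125) = -0.1875.

-0.1875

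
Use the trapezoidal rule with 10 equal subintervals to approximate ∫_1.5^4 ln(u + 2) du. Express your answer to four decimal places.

3.8653

Δu = (4 − 1.5)/10 = 0.25.
f(1.5) ≈ 1.2528, f(1.75) ≈ 1.3218, f(2) ≈ 1.3863, f(2.25) ≈ 1.4469, f(2.5) ≈ 1.5041, f(2.75) ≈ 1.5581, f(3) ≈ 1.6094, f(3.25) ≈ 1.6582, f(3.5) ≈ 1.7047, f(3.75) ≈ 1.7492, f(4) ≈ 1.7918.
T_10 = (Δu/2)·[f(u_0) + 2f(u_1) + ... + 2f(u_{9}) + f(u_10)].
Sum ≈ 3.8653.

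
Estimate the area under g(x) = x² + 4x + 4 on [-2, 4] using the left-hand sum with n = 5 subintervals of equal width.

51.84

Δx = (4 − (-2))/5 = 1.2.
Left endpoints: -2, -0.8, 0.4, 1.6, 2.8.
g(-2) = 0, g(-0.8) = 1.44, g(0.4) = 5.76, g(1.6) = 12.96, g(2.8) = 23.04.
Sum = Δx · [g(-2) + g(-0.8) + g(0.4) + g(1.6) + g(2.8)].
Sum = 51.84.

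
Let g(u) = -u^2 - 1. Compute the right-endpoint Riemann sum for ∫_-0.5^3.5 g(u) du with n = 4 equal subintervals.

-25

Δu = (3.5 − (-0.5))/4 = 1.
Right endpoints: 0.5, 1.5, 2.5, 3.5.
g(0.5) = -1.25, g(1.5) = -3.25, g(2.5) = -7.25, g(3.5) = -13.25.
Sum = Δu · [g(0.5) + g(1.5) + g(2.5) + g(3.5)].
Sum = -25.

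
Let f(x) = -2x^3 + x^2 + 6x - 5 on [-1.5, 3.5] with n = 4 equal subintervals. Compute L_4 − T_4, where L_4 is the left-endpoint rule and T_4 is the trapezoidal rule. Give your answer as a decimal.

32.8125

L_4 = -25.78125.
T_4 = -58.59375.
L_4 − T_4 = 32.8125.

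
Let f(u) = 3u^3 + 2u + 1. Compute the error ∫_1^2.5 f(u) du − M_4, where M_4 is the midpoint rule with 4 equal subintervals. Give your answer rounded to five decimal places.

0.27686

Exact integral: ∫_1^2.5 f(u) du = 35.296875.
M_4 ≈ 35.0200195.
Error ≈ 35.296875 − 35.0200195 ≈ 0.27686.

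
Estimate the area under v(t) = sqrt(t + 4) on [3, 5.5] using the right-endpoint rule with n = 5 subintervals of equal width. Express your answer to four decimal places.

7.2824

Δt = (5.5 − 3)/5 = 0.5.
Right endpoints: 3.5, 4, 4.5, 5, 5.5.
v(3.5) ≈ 2.7386, v(4) ≈ 2.8284, v(4.5) ≈ 2.9155, v(5) ≈ 3.0000, v(5.5) ≈ 3.0822.
Sum = Δt · [v(3.5) + v(4) + v(4.5) + v(5) + v(5.5)].
Sum ≈ 7.2824.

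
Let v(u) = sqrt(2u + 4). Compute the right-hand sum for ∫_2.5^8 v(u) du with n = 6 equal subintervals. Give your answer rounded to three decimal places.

21.481

Δu = (8 − 2.5)/6 = 11/12.
Right endpoints: 41/12, 13/3, 5.25, 37/6, 85/12, 8.
v(41/12) ≈ 3.291, v(13/3) ≈ 3.559, v(5.25) ≈ 3.808, v(37/6) ≈ 4.041, v(85/12) ≈ 4.262, v(8) ≈ 4.472.
Sum = Δu · [v(41/12) + v(13/3) + v(5.25) + ...].
Sum ≈ 21.481.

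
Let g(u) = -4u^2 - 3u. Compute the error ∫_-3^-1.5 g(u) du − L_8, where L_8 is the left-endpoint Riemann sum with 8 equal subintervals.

2.14453125

Exact integral: ∫_-3^-1.5 g(u) du = -21.375.
L_8 = -23.51953125.
Error = -21.375 − (-23.51953125) = 2.14453125.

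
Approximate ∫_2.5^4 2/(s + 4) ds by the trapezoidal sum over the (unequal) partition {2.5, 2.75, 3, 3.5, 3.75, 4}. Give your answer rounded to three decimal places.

Subinterval widths: 0.25, 0.25, 0.5, 0.25, 0.25.
f(2.5) = 4/13, f(2.75) = 8/27, f(3) = 2/7, f(3.5) = 4/15, f(3.75) = 8/31, f(4) = 0.25.
On each subinterval the trapezoid contributes (Δs_i/2)·[f(s_{i-1}) + f(s_i)].
Sum ≈ 0.415.

0.415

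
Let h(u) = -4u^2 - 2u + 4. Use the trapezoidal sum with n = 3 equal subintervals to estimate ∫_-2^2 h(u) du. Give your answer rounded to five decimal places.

Δu = (2 − (-2))/3 = 4/3.
h(-2) = -8, h(-2/3) = 32/9, h(2/3) = 8/9, h(2) = -16.
T_3 = (Δu/2)·[h(u_0) + 2h(u_1) + 2h(u_2) + h(u_3)].
Sum ≈ -10.07407.

-10.07407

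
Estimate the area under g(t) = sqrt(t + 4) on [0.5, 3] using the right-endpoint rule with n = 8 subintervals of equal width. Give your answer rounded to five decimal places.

6.06444

Δt = (3 − 0.5)/8 = 0.3125.
Right endpoints: 0.8125, 1.125, 1.4375, 1.75, 2.0625, 2.375, 2.6875, 3.
g(0.8125) ≈ 2.19374, g(1.125) ≈ 2.26385, g(1.4375) ≈ 2.33184, g(1.75) ≈ 2.39792, g(2.0625) ≈ 2.46221, g(2.375) ≈ 2.52488, g(2.6875) ≈ 2.58602, g(3) ≈ 2.64575.
Sum = Δt · [g(0.8125) + g(1.125) + g(1.4375) + ...].
Sum ≈ 6.06444.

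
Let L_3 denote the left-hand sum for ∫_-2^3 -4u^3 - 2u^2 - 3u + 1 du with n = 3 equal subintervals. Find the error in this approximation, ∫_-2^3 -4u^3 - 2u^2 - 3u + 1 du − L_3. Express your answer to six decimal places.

Exact integral: ∫_-2^3 f(u) du ≈ -90.83333333.
L_3 ≈ 28.14814815.
Error ≈ -90.83333333 − 28.14814815 ≈ -118.981481.

-118.981481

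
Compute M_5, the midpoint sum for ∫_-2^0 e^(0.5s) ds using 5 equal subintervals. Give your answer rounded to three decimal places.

Δs = (0 − (-2))/5 = 0.4.
Midpoints: -1.8, -1.4, -1, -0.6, -0.2.
f(-1.8) ≈ 0.407, f(-1.4) ≈ 0.497, f(-1) ≈ 0.607, f(-0.6) ≈ 0.741, f(-0.2) ≈ 0.905.
Sum = Δs · [f(-1.8) + f(-1.4) + f(-1) + f(-0.6) + f(-0.2)].
Sum ≈ 1.262.

1.262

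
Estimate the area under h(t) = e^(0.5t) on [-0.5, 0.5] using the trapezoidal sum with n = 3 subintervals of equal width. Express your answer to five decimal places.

Δt = (0.5 − (-0.5))/3 = 1/3.
h(-0.5) ≈ 0.77880, h(-1/6) ≈ 0.92004, h(1/6) ≈ 1.08690, h(0.5) ≈ 1.28403.
T_3 = (Δt/2)·[h(t_0) + 2h(t_1) + 2h(t_2) + h(t_3)].
Sum ≈ 1.01279.

1.01279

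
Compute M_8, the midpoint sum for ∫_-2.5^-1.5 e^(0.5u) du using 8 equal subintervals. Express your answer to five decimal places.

Δu = (-1.5 − (-2.5))/8 = 0.125.
Midpoints: -2.4375, -2.3125, -2.1875, -2.0625, -1.9375, -1.8125, -1.6875, -1.5625.
f(-2.4375) ≈ 0.29560, f(-2.3125) ≈ 0.31466, f(-2.1875) ≈ 0.33496, f(-2.0625) ≈ 0.35656, f(-1.9375) ≈ 0.37956, f(-1.8125) ≈ 0.40404, f(-1.6875) ≈ 0.43009, f(-1.5625) ≈ 0.45783.
Sum = Δu · [f(-2.4375) + f(-2.3125) + f(-2.1875) + ...].
Sum ≈ 0.37166.

0.37166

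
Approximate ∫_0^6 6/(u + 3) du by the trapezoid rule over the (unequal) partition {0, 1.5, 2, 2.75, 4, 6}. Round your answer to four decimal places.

Subinterval widths: 1.5, 0.5, 0.75, 1.25, 2.
f(0) = 2, f(1.5) = 4/3, f(2) = 1.2, f(2.75) = 24/23, f(4) = 6/7, f(6) = 2/3.
On each subinterval the trapezoid contributes (Δu_i/2)·[f(u_{i-1}) + f(u_i)].
Sum ≈ 6.6863.

6.6863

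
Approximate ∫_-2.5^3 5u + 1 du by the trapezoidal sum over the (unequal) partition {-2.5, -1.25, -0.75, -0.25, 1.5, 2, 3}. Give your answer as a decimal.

Subinterval widths: 1.25, 0.5, 0.5, 1.75, 0.5, 1.
f(-2.5) = -11.5, f(-1.25) = -5.25, f(-0.75) = -2.75, f(-0.25) = -0.25, f(1.5) = 8.5, f(2) = 11, f(3) = 16.
On each subinterval the trapezoid contributes (Δu_i/2)·[f(u_{i-1}) + f(u_i)].
Sum = 12.375.

12.375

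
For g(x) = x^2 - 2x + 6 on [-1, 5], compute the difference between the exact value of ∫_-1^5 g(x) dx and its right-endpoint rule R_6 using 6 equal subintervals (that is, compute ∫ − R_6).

Exact integral: ∫_-1^5 g(x) dx = 54.
R_6 = 61.
Error = 54 − 61 = -7.

-7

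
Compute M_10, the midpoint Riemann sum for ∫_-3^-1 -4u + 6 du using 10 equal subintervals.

Δu = (-1 − (-3))/10 = 0.2.
Midpoints: -2.9, -2.7, -2.5, -2.3, -2.1, -1.9, -1.7, -1.5, -1.3, -1.1.
f(-2.9) = 17.6, f(-2.7) = 16.8, f(-2.5) = 16, f(-2.3) = 15.2, f(-2.1) = 14.4, f(-1.9) = 13.6, f(-1.7) = 12.8, f(-1.5) = 12, f(-1.3) = 11.2, f(-1.1) = 10.4.
Sum = Δu · [f(-2.9) + f(-2.7) + f(-2.5) + ...].
Sum = 28.

28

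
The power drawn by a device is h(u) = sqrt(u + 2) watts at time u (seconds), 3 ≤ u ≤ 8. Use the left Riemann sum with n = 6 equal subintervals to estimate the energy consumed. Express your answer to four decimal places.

Δu = (8 − 3)/6 = 5/6.
Left endpoints: 3, 23/6, 14/3, 5.5, 19/3, 43/6.
h(3) ≈ 2.2361, h(23/6) ≈ 2.4152, h(14/3) ≈ 2.5820, h(5.5) ≈ 2.7386, h(19/3) ≈ 2.8868, h(43/6) ≈ 3.0277.
Sum = Δu · [h(3) + h(23/6) + h(14/3) + ...].
Sum ≈ 13.2386.

13.2386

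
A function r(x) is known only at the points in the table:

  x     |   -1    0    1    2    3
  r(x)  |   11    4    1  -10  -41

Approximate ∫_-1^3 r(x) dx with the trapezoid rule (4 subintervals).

-20

Δx = 1.
T_4 = (1/2)·[11 + 2·4 + 2·1 + 2·(-10) + (-41)] = -20.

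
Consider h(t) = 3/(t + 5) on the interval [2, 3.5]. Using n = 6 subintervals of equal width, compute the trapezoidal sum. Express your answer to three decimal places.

Δt = (3.5 − 2)/6 = 0.25.
h(2) = 3/7, h(2.25) = 12/29, h(2.5) = 0.4, h(2.75) = 12/31, h(3) = 0.375, h(3.25) = 4/11, h(3.5) = 6/17.
T_6 = (Δt/2)·[h(t_0) + 2h(t_1) + ... + 2h(t_{5}) + h(t_6)].
Sum ≈ 0.583.

0.583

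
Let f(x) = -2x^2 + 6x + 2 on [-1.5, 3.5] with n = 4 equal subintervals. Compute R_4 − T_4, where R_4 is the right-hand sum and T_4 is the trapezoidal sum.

R_4 = 12.8125.
T_4 = 6.5625.
R_4 − T_4 = 6.25.

6.25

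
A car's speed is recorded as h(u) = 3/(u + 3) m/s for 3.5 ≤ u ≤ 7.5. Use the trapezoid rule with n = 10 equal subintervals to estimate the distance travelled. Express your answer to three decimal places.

Δu = (7.5 − 3.5)/10 = 0.4.
h(3.5) = 6/13, h(3.9) = 10/23, h(4.3) = 30/73, h(4.7) = 30/77, h(5.1) = 10/27, h(5.5) = 6/17, h(5.9) = 30/89, h(6.3) = 10/31, h(6.7) = 30/97, h(7.1) = 30/101, h(7.5) = 2/7.
T_10 = (Δu/2)·[h(u_0) + 2h(u_1) + ... + 2h(u_{9}) + h(u_10)].
Sum ≈ 1.439.

1.439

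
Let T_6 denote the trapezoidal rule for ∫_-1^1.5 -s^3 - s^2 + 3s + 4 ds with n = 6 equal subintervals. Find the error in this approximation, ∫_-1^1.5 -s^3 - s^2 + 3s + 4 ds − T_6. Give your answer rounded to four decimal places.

Exact integral: ∫_-1^1.5 f(s) ds ≈ 9.401042.
T_6 ≈ 9.274450.
Error ≈ 9.401042 − 9.274450 ≈ 0.1266.

0.1266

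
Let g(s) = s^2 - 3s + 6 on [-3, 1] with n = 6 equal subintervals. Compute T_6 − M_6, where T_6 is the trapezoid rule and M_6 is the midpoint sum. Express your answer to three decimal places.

0.444

T_6 ≈ 45.62963.
M_6 ≈ 45.18519.
T_6 − M_6 ≈ 0.444.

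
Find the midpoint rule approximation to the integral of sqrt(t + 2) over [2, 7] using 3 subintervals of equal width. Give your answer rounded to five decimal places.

12.67622

Δt = (7 − 2)/3 = 5/3.
Midpoints: 17/6, 4.5, 37/6.
f(17/6) ≈ 2.19848, f(4.5) ≈ 2.54951, f(37/6) ≈ 2.85774.
Sum = Δt · [f(17/6) + f(4.5) + f(37/6)].
Sum ≈ 12.67622.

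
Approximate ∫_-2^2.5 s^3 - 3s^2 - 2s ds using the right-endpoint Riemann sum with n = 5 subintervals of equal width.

-17.9325

Δs = (2.5 − (-2))/5 = 0.9.
Right endpoints: -1.1, -0.2, 0.7, 1.6, 2.5.
f(-1.1) = -2.761, f(-0.2) = 0.272, f(0.7) = -2.527, f(1.6) = -6.784, f(2.5) = -8.125.
Sum = Δs · [f(-1.1) + f(-0.2) + f(0.7) + f(1.6) + f(2.5)].
Sum = -17.9325.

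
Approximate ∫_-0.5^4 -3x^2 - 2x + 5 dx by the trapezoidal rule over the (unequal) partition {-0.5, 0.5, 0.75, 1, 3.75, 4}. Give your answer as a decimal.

-68.296875

Subinterval widths: 1, 0.25, 0.25, 2.75, 0.25.
f(-0.5) = 5.25, f(0.5) = 3.25, f(0.75) = 1.8125, f(1) = 0, f(3.75) = -44.6875, f(4) = -51.
On each subinterval the trapezoid contributes (Δx_i/2)·[f(x_{i-1}) + f(x_i)].
Sum = -68.296875.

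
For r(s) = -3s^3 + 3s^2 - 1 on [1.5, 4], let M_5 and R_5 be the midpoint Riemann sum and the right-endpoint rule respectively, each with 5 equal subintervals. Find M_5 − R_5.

M_5 = -128.9453125.
R_5 = -167.5.
M_5 − R_5 = 38.5546875.

38.5546875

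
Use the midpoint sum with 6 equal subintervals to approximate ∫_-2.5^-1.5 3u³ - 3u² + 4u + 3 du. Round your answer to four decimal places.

Δu = (-1.5 − (-2.5))/6 = 1/6.
Midpoints: -29/12, -2.25, -25/12, -23/12, -1.75, -19/12.
f(-29/12) = -38321/576, f(-2.25) = -55.359375, f(-25/12) = -26197/576, f(-23/12) = -21203/576, f(-1.75) = -29.265625, f(-19/12) = -13111/576.
Sum = Δu · [f(-29/12) + f(-2.25) + f(-25/12) + ...].
Sum ≈ -42.7014.

-42.7014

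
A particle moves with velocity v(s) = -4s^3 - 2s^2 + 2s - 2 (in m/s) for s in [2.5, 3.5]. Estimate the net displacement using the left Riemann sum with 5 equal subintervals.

Δs = (3.5 − 2.5)/5 = 0.2.
Left endpoints: 2.5, 2.7, 2.9, 3.1, 3.3.
v(2.5) = -72, v(2.7) = -89.912, v(2.9) = -110.576, v(3.1) = -134.184, v(3.3) = -160.928.
Sum = Δs · [v(2.5) + v(2.7) + v(2.9) + v(3.1) + v(3.3)].
Sum = -113.52.

-113.52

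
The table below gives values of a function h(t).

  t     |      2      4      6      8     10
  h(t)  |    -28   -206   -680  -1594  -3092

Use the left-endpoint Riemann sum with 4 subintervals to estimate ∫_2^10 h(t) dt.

Δt = 2.
Sum = 2·[(-28) + (-206) + (-680) + (-1594)] = -5016.

-5016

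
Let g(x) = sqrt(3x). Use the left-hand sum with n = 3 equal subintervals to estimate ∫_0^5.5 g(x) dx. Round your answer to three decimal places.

10.380

Δx = (5.5 − 0)/3 = 11/6.
Left endpoints: 0, 11/6, 11/3.
g(0) ≈ 0.000, g(11/6) ≈ 2.345, g(11/3) ≈ 3.317.
Sum = Δx · [g(0) + g(11/6) + g(11/3)].
Sum ≈ 10.380.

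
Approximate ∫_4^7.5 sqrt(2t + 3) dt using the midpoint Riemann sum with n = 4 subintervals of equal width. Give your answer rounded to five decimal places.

Δt = (7.5 − 4)/4 = 0.875.
Midpoints: 4.4375, 5.3125, 6.1875, 7.0625.
f(4.4375) ≈ 3.44601, f(5.3125) ≈ 3.69121, f(6.1875) ≈ 3.92110, f(7.0625) ≈ 4.13824.
Sum = Δt · [f(4.4375) + f(5.3125) + f(6.1875) + f(7.0625)].
Sum ≈ 13.29698.

13.29698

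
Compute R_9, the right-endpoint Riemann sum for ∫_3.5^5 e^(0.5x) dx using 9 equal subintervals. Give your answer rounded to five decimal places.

Δx = (5 − 3.5)/9 = 1/6.
Right endpoints: 11/3, 23/6, 4, 25/6, 13/3, 4.5, 14/3, 29/6, 5.
f(11/3) ≈ 6.25470, f(23/6) ≈ 6.79826, f(4) ≈ 7.38906, f(25/6) ≈ 8.03119, f(13/3) ≈ 8.72914, f(4.5) ≈ 9.48774, f(14/3) ≈ 10.31226, f(29/6) ≈ 11.20844, f(5) ≈ 12.18249.
Sum = Δx · [f(11/3) + f(23/6) + f(4) + ...].
Sum ≈ 13.39888.

13.39888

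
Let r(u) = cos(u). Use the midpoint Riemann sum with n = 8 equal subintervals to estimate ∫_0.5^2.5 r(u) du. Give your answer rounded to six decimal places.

Δu = (2.5 − 0.5)/8 = 0.25.
Midpoints: 0.625, 0.875, 1.125, 1.375, 1.625, 1.875, 2.125, 2.375.
r(0.625) ≈ 0.810963, r(0.875) ≈ 0.640997, r(1.125) ≈ 0.431177, r(1.375) ≈ 0.194548, r(1.625) ≈ -0.054177, r(1.875) ≈ -0.299534, r(2.125) ≈ -0.526266, r(2.375) ≈ -0.720278.
Sum = Δu · [r(0.625) + r(0.875) + r(1.125) + ...].
Sum ≈ 0.119357.

0.119357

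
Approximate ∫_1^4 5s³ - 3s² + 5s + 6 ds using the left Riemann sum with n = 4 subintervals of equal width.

Δs = (4 − 1)/4 = 0.75.
Left endpoints: 1, 1.75, 2.5, 3.25.
f(1) = 13, f(1.75) = 32.359375, f(2.5) = 77.875, f(3.25) = 162.203125.
Sum = Δs · [f(1) + f(1.75) + f(2.5) + f(3.25)].
Sum = 214.078125.

214.078125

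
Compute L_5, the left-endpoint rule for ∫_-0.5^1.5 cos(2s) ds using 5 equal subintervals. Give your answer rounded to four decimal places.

Δs = (1.5 − (-0.5))/5 = 0.4.
Left endpoints: -0.5, -0.1, 0.3, 0.7, 1.1.
f(-0.5) ≈ 0.5403, f(-0.1) ≈ 0.9801, f(0.3) ≈ 0.8253, f(0.7) ≈ 0.1700, f(1.1) ≈ -0.5885.
Sum = Δs · [f(-0.5) + f(-0.1) + f(0.3) + f(0.7) + f(1.1)].
Sum ≈ 0.7709.

0.7709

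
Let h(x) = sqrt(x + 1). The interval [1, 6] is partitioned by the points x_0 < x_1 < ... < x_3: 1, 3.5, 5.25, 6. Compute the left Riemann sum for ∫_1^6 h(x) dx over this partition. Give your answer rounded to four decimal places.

9.1228

Subinterval widths: 2.5, 1.75, 0.75.
Left endpoints: 1, 3.5, 5.25.
h(1) ≈ 1.4142, h(3.5) ≈ 2.1213, h(5.25) ≈ 2.5000.
Sum = Σ Δx_i · h(x_i).
Sum ≈ 9.1228.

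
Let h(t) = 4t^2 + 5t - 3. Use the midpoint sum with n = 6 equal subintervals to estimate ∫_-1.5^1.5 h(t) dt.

-0.25

Δt = (1.5 − (-1.5))/6 = 0.5.
Midpoints: -1.25, -0.75, -0.25, 0.25, 0.75, 1.25.
h(-1.25) = -3, h(-0.75) = -4.5, h(-0.25) = -4, h(0.25) = -1.5, h(0.75) = 3, h(1.25) = 9.5.
Sum = Δt · [h(-1.25) + h(-0.75) + h(-0.25) + ...].
Sum = -0.25.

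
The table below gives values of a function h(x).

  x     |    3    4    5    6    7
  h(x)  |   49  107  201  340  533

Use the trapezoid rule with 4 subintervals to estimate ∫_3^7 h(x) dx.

Δx = 1.
T_4 = (1/2)·[49 + 2·107 + 2·201 + 2·340 + 533] = 939.

939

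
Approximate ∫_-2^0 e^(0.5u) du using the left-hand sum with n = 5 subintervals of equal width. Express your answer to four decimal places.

Δu = (0 − (-2))/5 = 0.4.
Left endpoints: -2, -1.6, -1.2, -0.8, -0.4.
f(-2) ≈ 0.3679, f(-1.6) ≈ 0.4493, f(-1.2) ≈ 0.5488, f(-0.8) ≈ 0.6703, f(-0.4) ≈ 0.8187.
Sum = Δu · [f(-2) + f(-1.6) + f(-1.2) + f(-0.8) + f(-0.4)].
Sum ≈ 1.1420.

1.1420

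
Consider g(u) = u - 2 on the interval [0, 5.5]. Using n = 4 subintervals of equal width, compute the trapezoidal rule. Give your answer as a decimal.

4.125

Δu = (5.5 − 0)/4 = 1.375.
g(0) = -2, g(1.375) = -0.625, g(2.75) = 0.75, g(4.125) = 2.125, g(5.5) = 3.5.
T_4 = (Δu/2)·[g(u_0) + 2g(u_1) + 2g(u_2) + 2g(u_3) + g(u_4)].
Sum = 4.125.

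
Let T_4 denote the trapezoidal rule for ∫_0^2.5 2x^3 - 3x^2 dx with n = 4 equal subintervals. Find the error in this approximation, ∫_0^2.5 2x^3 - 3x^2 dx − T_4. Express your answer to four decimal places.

-0.7324

Exact integral: ∫_0^2.5 f(x) dx = 3.90625.
T_4 ≈ 4.638672.
Error ≈ 3.90625 − 4.638672 ≈ -0.7324.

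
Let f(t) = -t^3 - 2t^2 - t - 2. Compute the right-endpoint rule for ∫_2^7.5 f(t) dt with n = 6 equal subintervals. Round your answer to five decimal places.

-1352.68330

Δt = (7.5 − 2)/6 = 11/12.
Right endpoints: 35/12, 23/6, 4.75, 17/3, 79/12, 7.5.
f(35/12) = -80771/1728, f(23/6) = -19775/216, f(4.75) = -159.046875, f(17/3) = -6854/27, f(79/12) = -657655/1728, f(7.5) = -543.875.
Sum = Δt · [f(35/12) + f(23/6) + f(4.75) + ...].
Sum ≈ -1352.68330.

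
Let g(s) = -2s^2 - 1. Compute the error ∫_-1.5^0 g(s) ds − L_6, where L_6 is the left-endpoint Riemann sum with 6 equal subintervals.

0.59375

Exact integral: ∫_-1.5^0 g(s) ds = -3.75.
L_6 = -4.34375.
Error = -3.75 − (-4.34375) = 0.59375.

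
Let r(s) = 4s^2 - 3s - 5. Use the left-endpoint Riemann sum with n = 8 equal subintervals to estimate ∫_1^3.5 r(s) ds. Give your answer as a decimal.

Δs = (3.5 − 1)/8 = 0.3125.
Left endpoints: 1, 1.3125, 1.625, 1.9375, 2.25, 2.5625, 2.875, 3.1875.
r(1) = -4, r(1.3125) = -2.046875, r(1.625) = 0.6875, r(1.9375) = 4.203125, r(2.25) = 8.5, r(2.5625) = 13.578125, r(2.875) = 19.4375, r(3.1875) = 26.078125.
Sum = Δs · [r(1) + r(1.3125) + r(1.625) + ...].
Sum = 20.76171875.

20.76171875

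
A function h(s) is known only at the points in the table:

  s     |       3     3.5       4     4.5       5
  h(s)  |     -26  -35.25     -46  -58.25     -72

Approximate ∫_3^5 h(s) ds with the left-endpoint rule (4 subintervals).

Δs = 0.5.
Sum = 0.5·[(-26) + (-35.25) + (-46) + (-58.25)] = -82.75.

-82.75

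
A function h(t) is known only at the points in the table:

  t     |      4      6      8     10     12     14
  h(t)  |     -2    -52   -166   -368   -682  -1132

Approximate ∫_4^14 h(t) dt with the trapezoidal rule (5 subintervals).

-3670

Δt = 2.
T_5 = (2/2)·[(-2) + 2·(-52) + 2·(-166) + 2·(-368) + 2·(-682) + (-1132)] = -3670.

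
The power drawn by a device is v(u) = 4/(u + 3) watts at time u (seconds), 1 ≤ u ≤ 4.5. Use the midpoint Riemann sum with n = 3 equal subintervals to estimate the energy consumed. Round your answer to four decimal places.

2.5045

Δu = (4.5 − 1)/3 = 7/6.
Midpoints: 19/12, 2.75, 47/12.
v(19/12) = 48/55, v(2.75) = 16/23, v(47/12) = 48/83.
Sum = Δu · [v(19/12) + v(2.75) + v(47/12)].
Sum ≈ 2.5045.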